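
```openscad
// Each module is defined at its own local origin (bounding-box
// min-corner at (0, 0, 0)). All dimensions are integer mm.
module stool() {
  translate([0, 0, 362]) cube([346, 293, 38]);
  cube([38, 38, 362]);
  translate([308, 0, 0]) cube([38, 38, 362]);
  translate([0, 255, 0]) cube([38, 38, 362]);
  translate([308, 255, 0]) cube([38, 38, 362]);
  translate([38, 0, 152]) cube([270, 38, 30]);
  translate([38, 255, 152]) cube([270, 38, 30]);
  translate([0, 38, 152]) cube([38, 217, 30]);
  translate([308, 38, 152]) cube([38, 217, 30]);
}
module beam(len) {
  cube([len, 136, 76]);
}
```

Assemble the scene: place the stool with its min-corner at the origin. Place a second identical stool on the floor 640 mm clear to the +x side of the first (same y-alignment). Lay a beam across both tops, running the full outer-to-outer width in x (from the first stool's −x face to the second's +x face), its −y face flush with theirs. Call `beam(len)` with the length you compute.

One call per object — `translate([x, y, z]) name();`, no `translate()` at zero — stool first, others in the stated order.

stool();
translate([986, 0, 0]) stool();
translate([0, 0, 400]) beam(1332);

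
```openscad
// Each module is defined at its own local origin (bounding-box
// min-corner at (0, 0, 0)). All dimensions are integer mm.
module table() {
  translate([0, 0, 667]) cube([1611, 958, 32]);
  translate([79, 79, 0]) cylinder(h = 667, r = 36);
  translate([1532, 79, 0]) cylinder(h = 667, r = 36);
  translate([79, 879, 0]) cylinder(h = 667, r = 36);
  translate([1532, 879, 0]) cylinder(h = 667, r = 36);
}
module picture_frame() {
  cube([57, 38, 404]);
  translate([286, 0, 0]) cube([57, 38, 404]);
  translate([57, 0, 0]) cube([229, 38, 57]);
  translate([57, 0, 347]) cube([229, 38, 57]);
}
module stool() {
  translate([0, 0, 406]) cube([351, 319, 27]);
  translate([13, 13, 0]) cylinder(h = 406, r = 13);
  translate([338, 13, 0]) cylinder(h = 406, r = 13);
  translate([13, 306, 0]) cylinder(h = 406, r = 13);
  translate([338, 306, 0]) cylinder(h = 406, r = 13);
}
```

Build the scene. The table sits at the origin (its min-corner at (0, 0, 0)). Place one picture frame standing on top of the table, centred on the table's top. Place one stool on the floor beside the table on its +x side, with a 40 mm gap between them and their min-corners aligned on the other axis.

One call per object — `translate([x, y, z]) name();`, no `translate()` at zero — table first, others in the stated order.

table();
translate([634, 460, 699]) picture_frame();
translate([1651, 0, 0]) stool();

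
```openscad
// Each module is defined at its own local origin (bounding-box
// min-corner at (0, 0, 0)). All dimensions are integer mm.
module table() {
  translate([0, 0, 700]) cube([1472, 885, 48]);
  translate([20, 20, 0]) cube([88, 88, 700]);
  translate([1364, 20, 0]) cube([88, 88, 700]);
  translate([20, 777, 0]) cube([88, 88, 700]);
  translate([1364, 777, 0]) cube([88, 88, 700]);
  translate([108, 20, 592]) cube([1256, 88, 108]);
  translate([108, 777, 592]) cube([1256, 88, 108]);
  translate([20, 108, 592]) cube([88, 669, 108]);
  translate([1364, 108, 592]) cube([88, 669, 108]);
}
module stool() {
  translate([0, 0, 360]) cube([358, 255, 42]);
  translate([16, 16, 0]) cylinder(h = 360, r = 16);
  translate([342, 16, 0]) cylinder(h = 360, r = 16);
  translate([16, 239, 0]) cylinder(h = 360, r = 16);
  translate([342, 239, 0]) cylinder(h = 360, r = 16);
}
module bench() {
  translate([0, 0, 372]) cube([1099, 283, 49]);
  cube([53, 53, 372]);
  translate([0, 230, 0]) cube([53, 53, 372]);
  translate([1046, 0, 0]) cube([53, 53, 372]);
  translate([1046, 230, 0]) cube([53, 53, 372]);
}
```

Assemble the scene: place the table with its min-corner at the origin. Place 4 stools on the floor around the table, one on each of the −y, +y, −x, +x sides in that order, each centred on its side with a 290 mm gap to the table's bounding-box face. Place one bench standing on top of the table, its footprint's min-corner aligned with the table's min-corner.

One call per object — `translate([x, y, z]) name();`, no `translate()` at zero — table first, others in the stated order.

table();
translate([557, -545, 0]) stool();
translate([557, 1175, 0]) stool();
translate([-648, 315, 0]) stool();
translate([1762, 315, 0]) stool();
translate([0, 0, 748]) bench();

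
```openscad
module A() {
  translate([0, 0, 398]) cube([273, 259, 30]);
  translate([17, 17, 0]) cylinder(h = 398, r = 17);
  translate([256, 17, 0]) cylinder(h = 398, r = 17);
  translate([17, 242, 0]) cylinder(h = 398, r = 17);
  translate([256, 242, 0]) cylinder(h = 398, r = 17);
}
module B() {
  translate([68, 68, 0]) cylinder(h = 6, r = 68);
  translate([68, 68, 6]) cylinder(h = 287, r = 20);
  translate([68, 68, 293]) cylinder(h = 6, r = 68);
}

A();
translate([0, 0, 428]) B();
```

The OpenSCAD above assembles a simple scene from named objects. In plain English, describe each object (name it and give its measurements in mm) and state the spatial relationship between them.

A is a simple wooden stool: a rectangular seat 273 mm (x) by 259 mm (y), 30 mm thick, top face at z = 428 mm, on four round legs, each 34 mm in diameter. The legs rest on z = 0, each leg's axis is inset half a diameter from the nearest pair of seat edges (so the leg's bounding box is flush with the corner).

B is a spool: two coaxial disc flanges of radius 68 mm and thickness 6 mm, joined by a core cylinder of radius 20 mm and height 287 mm. The lower flange rests on z = 0 and the three cylinders share a vertical axis.

The spool is on top of the stool.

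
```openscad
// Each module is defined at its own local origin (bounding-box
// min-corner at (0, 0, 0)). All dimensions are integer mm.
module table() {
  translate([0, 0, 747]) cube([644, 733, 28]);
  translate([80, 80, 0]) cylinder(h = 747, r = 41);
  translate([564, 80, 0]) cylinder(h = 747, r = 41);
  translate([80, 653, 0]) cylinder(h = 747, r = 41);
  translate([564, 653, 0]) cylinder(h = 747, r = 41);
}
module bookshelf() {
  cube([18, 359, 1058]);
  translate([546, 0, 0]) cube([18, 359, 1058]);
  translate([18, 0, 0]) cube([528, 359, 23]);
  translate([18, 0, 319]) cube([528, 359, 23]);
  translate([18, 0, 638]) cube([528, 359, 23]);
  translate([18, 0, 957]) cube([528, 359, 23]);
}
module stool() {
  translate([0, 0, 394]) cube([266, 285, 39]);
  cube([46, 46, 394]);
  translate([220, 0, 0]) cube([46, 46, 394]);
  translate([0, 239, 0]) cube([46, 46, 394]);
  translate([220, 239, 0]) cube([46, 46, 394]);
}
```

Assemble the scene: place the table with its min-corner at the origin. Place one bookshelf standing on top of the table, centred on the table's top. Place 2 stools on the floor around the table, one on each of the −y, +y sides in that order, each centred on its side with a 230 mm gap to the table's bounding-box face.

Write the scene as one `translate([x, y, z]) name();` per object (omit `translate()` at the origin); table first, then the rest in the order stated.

table();
translate([40, 187, 775]) bookshelf();
translate([189, -515, 0]) stool();
translate([189, 963, 0]) stool();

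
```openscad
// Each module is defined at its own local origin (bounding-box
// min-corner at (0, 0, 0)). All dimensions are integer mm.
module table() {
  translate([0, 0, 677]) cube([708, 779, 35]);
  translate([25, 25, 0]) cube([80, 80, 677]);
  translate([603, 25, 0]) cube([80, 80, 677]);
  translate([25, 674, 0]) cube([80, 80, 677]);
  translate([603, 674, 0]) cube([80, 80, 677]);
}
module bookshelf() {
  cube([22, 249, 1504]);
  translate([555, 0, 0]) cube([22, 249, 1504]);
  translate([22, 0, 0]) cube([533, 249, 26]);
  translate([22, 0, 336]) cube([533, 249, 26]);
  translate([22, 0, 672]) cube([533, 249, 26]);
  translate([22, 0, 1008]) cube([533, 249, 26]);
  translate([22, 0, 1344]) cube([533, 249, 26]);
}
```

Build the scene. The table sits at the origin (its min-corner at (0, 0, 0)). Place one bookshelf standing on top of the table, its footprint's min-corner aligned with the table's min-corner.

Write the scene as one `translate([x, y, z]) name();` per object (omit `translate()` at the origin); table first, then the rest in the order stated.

table();
translate([0, 0, 712]) bookshelf();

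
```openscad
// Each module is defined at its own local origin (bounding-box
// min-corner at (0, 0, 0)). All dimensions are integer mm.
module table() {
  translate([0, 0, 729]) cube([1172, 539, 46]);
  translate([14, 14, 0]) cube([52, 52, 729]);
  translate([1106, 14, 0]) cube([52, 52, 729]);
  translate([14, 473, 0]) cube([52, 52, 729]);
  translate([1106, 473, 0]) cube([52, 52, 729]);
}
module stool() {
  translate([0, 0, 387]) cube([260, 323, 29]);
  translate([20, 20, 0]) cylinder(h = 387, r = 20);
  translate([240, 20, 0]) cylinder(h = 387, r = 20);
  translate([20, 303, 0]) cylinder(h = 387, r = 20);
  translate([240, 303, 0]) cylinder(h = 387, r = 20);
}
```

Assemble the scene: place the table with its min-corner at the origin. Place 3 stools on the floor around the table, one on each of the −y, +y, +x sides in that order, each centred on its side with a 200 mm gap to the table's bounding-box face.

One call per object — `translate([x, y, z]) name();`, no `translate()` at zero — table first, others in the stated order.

table();
translate([456, -523, 0]) stool();
translate([456, 739, 0]) stool();
translate([1372, 108, 0]) stool();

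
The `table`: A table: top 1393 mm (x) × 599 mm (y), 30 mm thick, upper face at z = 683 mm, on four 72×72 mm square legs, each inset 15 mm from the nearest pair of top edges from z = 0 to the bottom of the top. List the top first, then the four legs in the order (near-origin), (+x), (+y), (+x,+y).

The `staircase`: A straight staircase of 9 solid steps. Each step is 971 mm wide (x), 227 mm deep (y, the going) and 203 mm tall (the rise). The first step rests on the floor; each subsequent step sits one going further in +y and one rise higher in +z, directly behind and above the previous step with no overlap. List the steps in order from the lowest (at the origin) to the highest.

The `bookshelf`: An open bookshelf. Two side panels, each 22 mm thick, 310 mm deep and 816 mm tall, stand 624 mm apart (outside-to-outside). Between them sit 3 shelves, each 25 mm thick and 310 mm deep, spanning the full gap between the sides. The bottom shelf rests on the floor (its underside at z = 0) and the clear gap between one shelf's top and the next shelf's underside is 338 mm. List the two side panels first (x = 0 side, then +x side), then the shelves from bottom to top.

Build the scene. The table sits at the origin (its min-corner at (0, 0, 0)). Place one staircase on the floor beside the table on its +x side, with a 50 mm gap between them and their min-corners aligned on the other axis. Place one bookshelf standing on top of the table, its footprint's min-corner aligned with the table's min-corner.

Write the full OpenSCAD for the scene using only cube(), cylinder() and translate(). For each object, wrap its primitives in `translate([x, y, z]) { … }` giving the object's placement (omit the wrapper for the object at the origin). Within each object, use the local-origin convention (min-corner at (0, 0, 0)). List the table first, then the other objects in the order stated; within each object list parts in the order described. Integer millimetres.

translate([0, 0, 653]) cube([1393, 599, 30]);
translate([15, 15, 0]) cube([72, 72, 653]);
translate([1306, 15, 0]) cube([72, 72, 653]);
translate([15, 512, 0]) cube([72, 72, 653]);
translate([1306, 512, 0]) cube([72, 72, 653]);
translate([1443, 0, 0]) {
  cube([971, 227, 203]);
  translate([0, 227, 203]) cube([971, 227, 203]);
  translate([0, 454, 406]) cube([971, 227, 203]);
  translate([0, 681, 609]) cube([971, 227, 203]);
  translate([0, 908, 812]) cube([971, 227, 203]);
  translate([0, 1135, 1015]) cube([971, 227, 203]);
  translate([0, 1362, 1218]) cube([971, 227, 203]);
  translate([0, 1589, 1421]) cube([971, 227, 203]);
  translate([0, 1816, 1624]) cube([971, 227, 203]);
}
translate([0, 0, 683]) {
  cube([22, 310, 816]);
  translate([602, 0, 0]) cube([22, 310, 816]);
  translate([22, 0, 0]) cube([580, 310, 25]);
  translate([22, 0, 363]) cube([580, 310, 25]);
  translate([22, 0, 726]) cube([580, 310, 25]);
}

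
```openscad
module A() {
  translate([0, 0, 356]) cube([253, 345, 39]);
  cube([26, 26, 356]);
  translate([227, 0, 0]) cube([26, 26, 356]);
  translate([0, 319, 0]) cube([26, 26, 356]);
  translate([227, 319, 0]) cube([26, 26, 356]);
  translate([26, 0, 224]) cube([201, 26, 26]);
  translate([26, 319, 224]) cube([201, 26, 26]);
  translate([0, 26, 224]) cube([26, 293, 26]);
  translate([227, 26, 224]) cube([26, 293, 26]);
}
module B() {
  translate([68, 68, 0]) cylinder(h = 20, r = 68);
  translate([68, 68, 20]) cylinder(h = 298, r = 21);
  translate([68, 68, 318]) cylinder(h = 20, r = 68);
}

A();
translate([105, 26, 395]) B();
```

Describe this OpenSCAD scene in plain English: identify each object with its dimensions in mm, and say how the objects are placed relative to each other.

A is a four-legged stool. The seat is 253×345 mm, 39 mm thick, top at z = 395 mm. It stands on four square legs, each 26×26 mm in cross-section, from z = 0 to the seat underside, each flush with a corner of the seat. Four stretchers, 26 mm wide and 26 mm tall, connect adjacent legs with their undersides at z = 224 mm, each running between the inner faces of the legs it joins and aligned with the legs' outer faces on the other axis.

B is a spool: two coaxial disc flanges of radius 68 mm and thickness 20 mm, joined by a core cylinder of radius 21 mm and height 298 mm. The lower flange rests on z = 0 and the three cylinders share a vertical axis.

The spool is on top of the stool.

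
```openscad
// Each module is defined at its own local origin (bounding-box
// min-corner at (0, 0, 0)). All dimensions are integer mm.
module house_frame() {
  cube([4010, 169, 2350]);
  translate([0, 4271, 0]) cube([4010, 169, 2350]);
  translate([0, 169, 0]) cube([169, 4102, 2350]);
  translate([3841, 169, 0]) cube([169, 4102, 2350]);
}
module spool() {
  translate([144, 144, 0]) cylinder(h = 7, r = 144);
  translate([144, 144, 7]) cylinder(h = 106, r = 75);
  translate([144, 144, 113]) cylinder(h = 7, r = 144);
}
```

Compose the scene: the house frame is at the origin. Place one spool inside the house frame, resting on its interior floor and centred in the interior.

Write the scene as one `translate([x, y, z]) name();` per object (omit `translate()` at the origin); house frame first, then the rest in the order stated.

house_frame();
translate([1861, 2076, 0]) spool();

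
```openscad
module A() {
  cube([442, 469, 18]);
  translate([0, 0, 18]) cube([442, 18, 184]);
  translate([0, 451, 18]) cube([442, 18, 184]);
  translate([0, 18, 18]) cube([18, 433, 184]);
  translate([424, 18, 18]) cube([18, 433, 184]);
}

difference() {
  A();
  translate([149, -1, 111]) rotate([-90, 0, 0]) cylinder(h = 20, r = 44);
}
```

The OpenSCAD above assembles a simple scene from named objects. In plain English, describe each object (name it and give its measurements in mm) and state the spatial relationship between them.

A is an open storage box with external size 442×469×202 mm and wall thickness 18 mm (the base is also 18 mm thick). The base covers the whole footprint; the four walls stand on the base, with the y-facing walls full-width and the x-facing walls fitting between their inner faces.

The open box has a circular hole of radius 44 mm through its front wall, centred at (x = 149, z = 111).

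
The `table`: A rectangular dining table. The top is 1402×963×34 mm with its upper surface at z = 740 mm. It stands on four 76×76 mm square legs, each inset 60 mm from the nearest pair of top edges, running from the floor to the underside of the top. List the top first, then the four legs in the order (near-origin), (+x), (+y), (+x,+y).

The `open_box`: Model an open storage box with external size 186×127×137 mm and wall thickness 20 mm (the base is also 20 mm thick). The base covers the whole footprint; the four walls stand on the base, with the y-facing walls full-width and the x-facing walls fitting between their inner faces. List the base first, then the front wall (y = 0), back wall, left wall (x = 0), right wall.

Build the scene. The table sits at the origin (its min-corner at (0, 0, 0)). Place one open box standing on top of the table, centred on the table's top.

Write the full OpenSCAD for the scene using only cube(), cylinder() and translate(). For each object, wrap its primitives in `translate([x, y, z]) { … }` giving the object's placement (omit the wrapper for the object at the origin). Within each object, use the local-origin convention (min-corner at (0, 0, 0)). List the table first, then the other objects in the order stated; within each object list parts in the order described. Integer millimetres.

translate([0, 0, 706]) cube([1402, 963, 34]);
translate([60, 60, 0]) cube([76, 76, 706]);
translate([1266, 60, 0]) cube([76, 76, 706]);
translate([60, 827, 0]) cube([76, 76, 706]);
translate([1266, 827, 0]) cube([76, 76, 706]);
translate([608, 418, 740]) {
  cube([186, 127, 20]);
  translate([0, 0, 20]) cube([186, 20, 117]);
  translate([0, 107, 20]) cube([186, 20, 117]);
  translate([0, 20, 20]) cube([20, 87, 117]);
  translate([166, 20, 20]) cube([20, 87, 117]);
}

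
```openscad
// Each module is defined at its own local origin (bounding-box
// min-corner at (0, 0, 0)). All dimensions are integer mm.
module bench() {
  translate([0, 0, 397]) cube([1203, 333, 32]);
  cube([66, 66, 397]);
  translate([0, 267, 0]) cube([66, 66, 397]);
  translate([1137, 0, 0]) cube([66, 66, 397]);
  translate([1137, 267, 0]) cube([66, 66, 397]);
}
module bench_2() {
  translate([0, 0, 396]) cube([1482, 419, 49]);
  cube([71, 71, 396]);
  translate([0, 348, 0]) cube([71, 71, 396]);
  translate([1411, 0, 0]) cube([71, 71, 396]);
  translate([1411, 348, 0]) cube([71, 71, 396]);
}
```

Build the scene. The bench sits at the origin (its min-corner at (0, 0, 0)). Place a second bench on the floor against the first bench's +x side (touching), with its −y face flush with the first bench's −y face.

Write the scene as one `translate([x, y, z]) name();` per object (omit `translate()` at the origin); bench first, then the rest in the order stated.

bench();
translate([1203, 0, 0]) bench_2();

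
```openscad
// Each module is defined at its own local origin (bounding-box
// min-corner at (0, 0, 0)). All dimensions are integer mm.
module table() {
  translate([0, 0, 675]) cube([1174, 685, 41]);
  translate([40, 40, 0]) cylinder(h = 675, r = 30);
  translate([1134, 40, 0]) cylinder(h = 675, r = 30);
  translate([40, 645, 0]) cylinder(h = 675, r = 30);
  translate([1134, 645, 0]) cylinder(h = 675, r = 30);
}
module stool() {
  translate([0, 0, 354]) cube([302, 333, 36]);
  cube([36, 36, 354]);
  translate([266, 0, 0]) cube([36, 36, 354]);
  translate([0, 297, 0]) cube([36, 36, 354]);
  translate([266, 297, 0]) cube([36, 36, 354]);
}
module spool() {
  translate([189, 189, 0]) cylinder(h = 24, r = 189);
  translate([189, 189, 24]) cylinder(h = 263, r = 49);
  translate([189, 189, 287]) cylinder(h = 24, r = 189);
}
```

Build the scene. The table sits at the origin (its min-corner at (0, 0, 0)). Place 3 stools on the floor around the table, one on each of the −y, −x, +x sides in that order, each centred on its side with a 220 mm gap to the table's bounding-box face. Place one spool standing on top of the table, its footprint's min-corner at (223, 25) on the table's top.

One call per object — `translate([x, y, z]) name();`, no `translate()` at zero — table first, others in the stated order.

table();
translate([436, -553, 0]) stool();
translate([-522, 176, 0]) stool();
translate([1394, 176, 0]) stool();
translate([223, 25, 716]) spool();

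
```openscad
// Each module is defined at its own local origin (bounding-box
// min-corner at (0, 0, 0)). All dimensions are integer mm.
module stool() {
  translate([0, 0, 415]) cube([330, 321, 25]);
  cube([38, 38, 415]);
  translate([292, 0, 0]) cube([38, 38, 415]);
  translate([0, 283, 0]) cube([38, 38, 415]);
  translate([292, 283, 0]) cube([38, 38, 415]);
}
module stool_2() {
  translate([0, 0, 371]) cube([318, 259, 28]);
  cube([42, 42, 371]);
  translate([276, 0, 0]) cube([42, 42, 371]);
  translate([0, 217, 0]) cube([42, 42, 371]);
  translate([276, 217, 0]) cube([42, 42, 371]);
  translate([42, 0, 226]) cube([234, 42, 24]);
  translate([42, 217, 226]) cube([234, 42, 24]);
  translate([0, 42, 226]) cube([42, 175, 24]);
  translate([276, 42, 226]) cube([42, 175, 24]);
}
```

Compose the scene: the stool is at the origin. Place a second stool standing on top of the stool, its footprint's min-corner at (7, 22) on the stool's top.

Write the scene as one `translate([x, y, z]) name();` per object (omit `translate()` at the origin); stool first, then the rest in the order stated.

stool();
translate([7, 22, 440]) stool_2();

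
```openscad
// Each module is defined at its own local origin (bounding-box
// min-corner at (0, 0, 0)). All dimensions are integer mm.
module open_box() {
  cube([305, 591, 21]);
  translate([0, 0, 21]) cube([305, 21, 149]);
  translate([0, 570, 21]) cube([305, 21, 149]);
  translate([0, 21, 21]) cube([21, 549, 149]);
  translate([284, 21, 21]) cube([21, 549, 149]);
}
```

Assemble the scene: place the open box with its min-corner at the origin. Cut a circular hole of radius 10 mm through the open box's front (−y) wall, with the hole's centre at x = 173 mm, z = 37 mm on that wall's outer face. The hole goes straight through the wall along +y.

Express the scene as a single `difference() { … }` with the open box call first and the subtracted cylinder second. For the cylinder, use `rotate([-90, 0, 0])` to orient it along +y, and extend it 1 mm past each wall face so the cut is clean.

difference() {
  open_box();
  translate([173, -1, 37]) rotate([-90, 0, 0]) cylinder(h = 23, r = 10);
}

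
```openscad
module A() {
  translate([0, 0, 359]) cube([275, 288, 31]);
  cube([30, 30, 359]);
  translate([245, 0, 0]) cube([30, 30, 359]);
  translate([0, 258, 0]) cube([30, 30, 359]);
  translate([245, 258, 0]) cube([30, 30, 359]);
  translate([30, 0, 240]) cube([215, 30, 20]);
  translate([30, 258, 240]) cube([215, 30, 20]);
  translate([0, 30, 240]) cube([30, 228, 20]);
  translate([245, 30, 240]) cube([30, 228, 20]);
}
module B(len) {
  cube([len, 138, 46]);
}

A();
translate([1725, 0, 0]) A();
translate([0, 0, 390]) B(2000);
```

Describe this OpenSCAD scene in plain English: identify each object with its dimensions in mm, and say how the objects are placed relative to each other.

A is a four-legged stool. The seat is 275×288 mm, 31 mm thick, top at z = 390 mm. It stands on four square legs, each 30×30 mm in cross-section, from z = 0 to the seat underside, each flush with a corner of the seat. Four stretchers, 30 mm wide and 20 mm tall, connect adjacent legs with their undersides at z = 240 mm, each running between the inner faces of the legs it joins and aligned with the legs' outer faces on the other axis.

B is a rectangular beam 2000 mm long (x), 138 mm deep (y), 46 mm thick (z).

The beam spans the tops of two stools placed 1450 mm apart, resting at z = 390 mm.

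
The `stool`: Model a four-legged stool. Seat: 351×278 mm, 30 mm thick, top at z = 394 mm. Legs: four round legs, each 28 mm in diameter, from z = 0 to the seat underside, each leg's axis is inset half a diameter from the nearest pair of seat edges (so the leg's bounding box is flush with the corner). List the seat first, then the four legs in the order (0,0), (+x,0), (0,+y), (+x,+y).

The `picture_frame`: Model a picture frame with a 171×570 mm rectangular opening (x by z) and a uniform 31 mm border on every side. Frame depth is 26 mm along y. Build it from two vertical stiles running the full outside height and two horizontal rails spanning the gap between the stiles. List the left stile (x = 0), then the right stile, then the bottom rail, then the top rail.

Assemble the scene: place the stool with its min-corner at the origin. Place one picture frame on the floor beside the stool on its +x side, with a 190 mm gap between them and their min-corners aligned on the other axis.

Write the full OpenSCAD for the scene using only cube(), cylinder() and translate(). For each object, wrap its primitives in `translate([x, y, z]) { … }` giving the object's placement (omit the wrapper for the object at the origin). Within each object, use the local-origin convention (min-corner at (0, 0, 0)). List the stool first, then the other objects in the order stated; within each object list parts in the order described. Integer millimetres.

translate([0, 0, 364]) cube([351, 278, 30]);
translate([14, 14, 0]) cylinder(h = 364, r = 14);
translate([337, 14, 0]) cylinder(h = 364, r = 14);
translate([14, 264, 0]) cylinder(h = 364, r = 14);
translate([337, 264, 0]) cylinder(h = 364, r = 14);
translate([541, 0, 0]) {
  cube([31, 26, 632]);
  translate([202, 0, 0]) cube([31, 26, 632]);
  translate([31, 0, 0]) cube([171, 26, 31]);
  translate([31, 0, 601]) cube([171, 26, 31]);
}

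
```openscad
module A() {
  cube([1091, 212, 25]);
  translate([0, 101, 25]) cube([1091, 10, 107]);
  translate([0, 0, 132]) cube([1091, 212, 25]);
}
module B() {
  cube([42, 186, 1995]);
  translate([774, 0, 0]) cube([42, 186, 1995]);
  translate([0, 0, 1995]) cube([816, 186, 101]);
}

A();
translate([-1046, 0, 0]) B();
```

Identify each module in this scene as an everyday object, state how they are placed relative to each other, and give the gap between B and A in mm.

A is an I-beam. B is a door frame. The door frame is on the floor beside the I-beam on its −x side. The gap between the door frame and the I-beam is 230 mm.

The door frame's nearest face is 230 mm from the I-beam's −x face.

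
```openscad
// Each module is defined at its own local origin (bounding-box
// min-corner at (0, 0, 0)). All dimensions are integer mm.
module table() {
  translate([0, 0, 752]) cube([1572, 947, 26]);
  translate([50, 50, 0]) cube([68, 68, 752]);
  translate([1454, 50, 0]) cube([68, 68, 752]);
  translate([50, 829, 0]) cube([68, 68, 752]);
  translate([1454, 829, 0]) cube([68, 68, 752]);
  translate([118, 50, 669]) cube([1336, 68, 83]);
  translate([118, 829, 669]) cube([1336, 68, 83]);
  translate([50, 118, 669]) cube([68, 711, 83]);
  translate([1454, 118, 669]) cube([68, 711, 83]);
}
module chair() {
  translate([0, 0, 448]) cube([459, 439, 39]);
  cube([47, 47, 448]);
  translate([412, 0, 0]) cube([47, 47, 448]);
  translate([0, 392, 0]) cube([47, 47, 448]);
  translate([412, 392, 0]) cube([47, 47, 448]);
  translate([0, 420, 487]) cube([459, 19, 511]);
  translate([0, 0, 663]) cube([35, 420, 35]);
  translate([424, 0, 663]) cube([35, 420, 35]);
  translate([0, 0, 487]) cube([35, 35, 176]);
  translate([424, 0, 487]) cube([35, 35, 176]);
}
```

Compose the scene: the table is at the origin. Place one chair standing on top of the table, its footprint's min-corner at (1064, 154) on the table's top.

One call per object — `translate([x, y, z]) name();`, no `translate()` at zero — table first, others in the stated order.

table();
translate([1064, 154, 778]) chair();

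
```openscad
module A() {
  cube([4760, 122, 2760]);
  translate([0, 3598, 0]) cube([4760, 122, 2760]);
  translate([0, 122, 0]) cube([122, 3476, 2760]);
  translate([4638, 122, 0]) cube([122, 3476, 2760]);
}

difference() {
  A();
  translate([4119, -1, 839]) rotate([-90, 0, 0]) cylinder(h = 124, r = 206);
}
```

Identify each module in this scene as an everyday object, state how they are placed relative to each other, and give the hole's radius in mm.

A is a house frame. The house frame has a circular hole through its front wall. The hole's radius is 206 mm.

The subtracted cylinder has r = 206 mm.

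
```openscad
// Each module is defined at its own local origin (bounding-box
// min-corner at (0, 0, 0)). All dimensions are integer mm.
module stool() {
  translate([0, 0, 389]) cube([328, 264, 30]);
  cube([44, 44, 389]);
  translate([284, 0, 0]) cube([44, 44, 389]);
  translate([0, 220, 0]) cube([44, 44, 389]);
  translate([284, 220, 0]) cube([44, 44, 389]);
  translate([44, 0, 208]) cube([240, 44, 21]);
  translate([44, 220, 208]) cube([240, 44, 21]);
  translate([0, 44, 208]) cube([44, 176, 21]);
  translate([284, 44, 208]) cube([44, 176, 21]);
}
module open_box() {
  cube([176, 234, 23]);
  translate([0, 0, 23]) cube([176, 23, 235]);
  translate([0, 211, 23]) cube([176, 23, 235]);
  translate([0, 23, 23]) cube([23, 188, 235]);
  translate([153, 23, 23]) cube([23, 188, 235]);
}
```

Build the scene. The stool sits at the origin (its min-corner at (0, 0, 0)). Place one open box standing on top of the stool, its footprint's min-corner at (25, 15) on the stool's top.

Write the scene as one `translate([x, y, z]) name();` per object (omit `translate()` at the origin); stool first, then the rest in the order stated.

stool();
translate([25, 15, 419]) open_box();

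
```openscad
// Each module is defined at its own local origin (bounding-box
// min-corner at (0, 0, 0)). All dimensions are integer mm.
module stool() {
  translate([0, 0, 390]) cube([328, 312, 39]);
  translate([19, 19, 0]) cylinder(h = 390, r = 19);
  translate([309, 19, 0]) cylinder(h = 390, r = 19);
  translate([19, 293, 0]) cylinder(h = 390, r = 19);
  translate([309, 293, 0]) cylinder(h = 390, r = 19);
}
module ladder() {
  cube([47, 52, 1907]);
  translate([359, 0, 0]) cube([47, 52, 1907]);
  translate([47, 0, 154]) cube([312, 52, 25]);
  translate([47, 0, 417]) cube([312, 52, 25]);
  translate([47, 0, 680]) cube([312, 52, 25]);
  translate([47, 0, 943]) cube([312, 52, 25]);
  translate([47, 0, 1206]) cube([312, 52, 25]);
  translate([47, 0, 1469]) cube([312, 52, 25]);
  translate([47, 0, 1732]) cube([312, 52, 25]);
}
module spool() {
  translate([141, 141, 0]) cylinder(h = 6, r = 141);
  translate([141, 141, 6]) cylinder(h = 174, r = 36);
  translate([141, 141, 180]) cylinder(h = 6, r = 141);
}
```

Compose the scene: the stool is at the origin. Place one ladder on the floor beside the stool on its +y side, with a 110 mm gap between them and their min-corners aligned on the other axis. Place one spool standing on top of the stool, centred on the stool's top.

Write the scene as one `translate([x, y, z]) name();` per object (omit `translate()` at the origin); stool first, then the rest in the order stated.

stool();
translate([0, 422, 0]) ladder();
translate([23, 15, 429]) spool();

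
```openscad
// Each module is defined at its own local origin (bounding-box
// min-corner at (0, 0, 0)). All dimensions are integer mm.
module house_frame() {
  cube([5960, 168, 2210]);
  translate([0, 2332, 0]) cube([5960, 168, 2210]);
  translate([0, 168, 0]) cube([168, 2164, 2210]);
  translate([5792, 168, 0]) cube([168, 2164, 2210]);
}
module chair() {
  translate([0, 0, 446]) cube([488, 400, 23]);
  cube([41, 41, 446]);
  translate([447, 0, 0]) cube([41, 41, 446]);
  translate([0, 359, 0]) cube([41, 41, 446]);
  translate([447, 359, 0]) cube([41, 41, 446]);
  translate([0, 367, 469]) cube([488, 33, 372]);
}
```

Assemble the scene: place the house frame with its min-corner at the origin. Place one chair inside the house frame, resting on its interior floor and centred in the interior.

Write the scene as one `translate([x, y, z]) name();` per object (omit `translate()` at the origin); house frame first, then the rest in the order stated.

house_frame();
translate([2736, 1050, 0]) chair();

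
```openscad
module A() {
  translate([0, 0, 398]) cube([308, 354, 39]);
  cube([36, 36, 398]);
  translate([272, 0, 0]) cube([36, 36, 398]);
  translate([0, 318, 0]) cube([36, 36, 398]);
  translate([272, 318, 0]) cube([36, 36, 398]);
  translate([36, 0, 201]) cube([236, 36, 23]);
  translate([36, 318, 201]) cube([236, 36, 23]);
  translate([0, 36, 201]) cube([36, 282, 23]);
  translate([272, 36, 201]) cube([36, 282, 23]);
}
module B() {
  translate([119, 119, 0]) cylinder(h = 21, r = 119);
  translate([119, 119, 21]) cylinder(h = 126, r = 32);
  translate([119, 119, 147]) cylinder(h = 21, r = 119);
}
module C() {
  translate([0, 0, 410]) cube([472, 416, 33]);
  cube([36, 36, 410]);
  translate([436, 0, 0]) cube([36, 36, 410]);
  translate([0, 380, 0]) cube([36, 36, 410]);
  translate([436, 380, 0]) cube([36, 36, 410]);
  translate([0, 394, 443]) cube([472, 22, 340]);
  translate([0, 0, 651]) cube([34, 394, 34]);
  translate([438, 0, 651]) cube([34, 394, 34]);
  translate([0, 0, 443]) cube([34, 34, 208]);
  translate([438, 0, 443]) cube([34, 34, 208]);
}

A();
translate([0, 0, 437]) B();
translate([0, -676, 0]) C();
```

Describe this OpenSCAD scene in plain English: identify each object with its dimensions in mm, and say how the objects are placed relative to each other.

A is a simple wooden stool: a rectangular seat 308 mm (x) by 354 mm (y), 39 mm thick, top face at z = 437 mm, on four square legs, each 36×36 mm in cross-section. The legs rest on z = 0, each flush with a corner of the seat. Four stretchers, 36 mm wide and 23 mm tall, connect adjacent legs with their undersides at z = 201 mm, each running between the inner faces of the legs it joins and aligned with the legs' outer faces on the other axis.

B is a spool: two coaxial disc flanges of radius 119 mm and thickness 21 mm, joined by a core cylinder of radius 32 mm and height 126 mm. The lower flange rests on z = 0 and the three cylinders share a vertical axis.

C is a chair: 472×416 mm seat, 33 mm thick, top at z = 443 mm, on four 36 mm square corner legs flush with the seat edges. A 22 mm thick backrest slab spans the full seat width, extending 340 mm above the seat top, its back face flush with the seat's +y edge. Two armrests of 34×34 mm section run along each side from the seat's front edge to the front of the backrest, top faces 242 mm above the seat top and outer faces flush with the seat's x-edges; a 34×34 mm post under the front of each armrest stands on the seat at the front corner.

The spool is on top of the stool. The chair is on the floor beside the stool on its −y side.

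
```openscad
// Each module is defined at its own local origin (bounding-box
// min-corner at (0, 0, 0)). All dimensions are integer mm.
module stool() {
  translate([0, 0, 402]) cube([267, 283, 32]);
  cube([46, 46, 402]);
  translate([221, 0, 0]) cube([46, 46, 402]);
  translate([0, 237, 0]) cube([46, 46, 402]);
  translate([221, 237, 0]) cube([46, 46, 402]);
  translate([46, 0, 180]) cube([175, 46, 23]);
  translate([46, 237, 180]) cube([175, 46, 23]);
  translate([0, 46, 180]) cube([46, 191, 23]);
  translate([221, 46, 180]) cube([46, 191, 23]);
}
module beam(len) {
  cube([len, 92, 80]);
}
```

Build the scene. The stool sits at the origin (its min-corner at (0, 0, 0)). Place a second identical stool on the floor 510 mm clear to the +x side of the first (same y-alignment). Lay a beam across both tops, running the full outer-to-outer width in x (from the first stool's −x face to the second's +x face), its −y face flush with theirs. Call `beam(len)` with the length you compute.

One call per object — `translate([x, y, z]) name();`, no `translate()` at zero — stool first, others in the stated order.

stool();
translate([777, 0, 0]) stool();
translate([0, 0, 434]) beam(1044);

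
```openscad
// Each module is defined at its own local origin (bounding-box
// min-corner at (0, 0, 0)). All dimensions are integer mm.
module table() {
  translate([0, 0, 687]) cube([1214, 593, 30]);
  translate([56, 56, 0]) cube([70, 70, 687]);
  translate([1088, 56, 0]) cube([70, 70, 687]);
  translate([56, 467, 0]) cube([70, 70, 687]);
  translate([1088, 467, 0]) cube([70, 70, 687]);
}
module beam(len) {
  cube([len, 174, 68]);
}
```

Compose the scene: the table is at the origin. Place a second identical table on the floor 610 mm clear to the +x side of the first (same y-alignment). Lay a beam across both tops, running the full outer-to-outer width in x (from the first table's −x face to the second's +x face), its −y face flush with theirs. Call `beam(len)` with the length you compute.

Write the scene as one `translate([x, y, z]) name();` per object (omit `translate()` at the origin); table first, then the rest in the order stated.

table();
translate([1824, 0, 0]) table();
translate([0, 0, 717]) beam(3038);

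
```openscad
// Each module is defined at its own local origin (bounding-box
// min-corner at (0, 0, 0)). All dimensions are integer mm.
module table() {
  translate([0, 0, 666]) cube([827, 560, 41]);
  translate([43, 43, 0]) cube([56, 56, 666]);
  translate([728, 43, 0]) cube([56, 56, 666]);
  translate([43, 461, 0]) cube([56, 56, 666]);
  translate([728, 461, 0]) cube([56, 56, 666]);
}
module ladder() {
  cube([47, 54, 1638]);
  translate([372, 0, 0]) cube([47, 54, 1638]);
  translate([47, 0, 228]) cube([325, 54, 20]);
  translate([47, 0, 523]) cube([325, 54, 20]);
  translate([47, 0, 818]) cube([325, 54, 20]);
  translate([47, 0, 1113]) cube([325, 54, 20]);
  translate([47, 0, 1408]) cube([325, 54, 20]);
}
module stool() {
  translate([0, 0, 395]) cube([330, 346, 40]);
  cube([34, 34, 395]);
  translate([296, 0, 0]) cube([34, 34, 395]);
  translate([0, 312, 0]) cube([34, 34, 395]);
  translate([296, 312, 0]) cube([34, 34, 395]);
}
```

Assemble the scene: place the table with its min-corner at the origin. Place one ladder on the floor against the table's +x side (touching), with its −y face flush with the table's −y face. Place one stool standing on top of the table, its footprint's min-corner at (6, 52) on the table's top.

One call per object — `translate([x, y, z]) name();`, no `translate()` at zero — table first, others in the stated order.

table();
translate([827, 0, 0]) ladder();
translate([6, 52, 707]) stool();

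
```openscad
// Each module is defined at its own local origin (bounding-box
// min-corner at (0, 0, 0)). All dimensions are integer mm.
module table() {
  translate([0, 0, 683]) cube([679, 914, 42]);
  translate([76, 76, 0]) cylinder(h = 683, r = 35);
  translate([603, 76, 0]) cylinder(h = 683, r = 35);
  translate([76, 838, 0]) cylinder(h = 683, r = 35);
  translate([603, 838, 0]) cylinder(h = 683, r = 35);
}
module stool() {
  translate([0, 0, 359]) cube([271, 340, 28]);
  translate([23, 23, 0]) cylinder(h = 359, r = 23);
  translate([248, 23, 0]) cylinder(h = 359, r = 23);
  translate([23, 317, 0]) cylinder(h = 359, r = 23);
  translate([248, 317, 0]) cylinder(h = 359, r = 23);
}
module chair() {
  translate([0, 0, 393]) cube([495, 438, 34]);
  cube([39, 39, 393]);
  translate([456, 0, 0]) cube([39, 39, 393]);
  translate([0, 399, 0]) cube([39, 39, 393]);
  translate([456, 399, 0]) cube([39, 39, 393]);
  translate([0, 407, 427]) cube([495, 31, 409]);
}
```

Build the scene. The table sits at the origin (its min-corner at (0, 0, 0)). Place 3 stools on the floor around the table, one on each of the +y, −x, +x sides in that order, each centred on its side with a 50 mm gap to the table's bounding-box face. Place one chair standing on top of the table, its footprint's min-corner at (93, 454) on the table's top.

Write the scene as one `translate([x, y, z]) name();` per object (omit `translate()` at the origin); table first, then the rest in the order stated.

table();
translate([204, 964, 0]) stool();
translate([-321, 287, 0]) stool();
translate([729, 287, 0]) stool();
translate([93, 454, 725]) chair();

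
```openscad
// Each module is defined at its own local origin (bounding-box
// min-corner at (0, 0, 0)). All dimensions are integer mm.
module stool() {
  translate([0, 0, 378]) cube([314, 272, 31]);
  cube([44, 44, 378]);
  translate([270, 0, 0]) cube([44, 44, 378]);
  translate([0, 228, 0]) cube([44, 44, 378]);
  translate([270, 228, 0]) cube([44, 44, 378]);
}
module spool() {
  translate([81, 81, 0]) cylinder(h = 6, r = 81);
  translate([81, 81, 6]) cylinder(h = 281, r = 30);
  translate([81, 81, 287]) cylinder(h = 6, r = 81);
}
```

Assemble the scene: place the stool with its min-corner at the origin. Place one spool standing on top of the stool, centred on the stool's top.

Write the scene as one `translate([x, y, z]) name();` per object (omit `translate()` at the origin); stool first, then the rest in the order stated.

stool();
translate([76, 55, 409]) spool();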